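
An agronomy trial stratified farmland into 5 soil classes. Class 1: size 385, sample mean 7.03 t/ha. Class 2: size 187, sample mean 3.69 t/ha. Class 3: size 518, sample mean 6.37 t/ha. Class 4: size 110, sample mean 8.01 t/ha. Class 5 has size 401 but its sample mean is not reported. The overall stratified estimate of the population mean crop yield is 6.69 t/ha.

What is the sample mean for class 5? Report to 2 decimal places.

7.81

N = 385 + 187 + 518 + 110 + 401 = 1601.
Overall total = μ·N = 6.69·1601 = 10710.69.
Subtract the known strata: 385·7.03 + 187·3.69 + 518·6.37 + 110·8.01 = 7577.34.
Remaining total for class 5: 10710.69 − 7577.34 = 3133.35.
Divide by its size: 3133.35 / 401 = 7.8138... → 7.81.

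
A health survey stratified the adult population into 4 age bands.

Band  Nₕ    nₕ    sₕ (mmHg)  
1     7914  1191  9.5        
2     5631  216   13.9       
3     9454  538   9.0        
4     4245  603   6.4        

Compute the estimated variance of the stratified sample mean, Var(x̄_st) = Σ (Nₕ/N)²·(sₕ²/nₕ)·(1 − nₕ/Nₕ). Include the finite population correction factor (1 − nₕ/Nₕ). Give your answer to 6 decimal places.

N = 27244. Term for each stratum: Wₕ²sₕ²/nₕ·(1−nₕ/Nₕ).
Var(x̄_st) = 0.005431914 + 0.036746679 + 0.017098053 + 0.001414876 = 0.060691522 → 0.060692.

0.060692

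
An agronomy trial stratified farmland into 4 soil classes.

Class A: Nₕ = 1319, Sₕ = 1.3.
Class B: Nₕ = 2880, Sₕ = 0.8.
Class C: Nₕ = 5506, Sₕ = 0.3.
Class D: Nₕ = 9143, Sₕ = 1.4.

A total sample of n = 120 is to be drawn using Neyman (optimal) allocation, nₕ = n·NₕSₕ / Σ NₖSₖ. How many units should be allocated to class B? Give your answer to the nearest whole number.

15

A: NₕSₕ = 1319·1.3 = 1714.7
B: NₕSₕ = 2880·0.8 = 2304
C: NₕSₕ = 5506·0.3 = 1651.8
D: NₕSₕ = 9143·1.4 = 12800.2
Σ NₕSₕ = 18470.7.
n_B = 120·2304/18470.7 = 14.969... → 15.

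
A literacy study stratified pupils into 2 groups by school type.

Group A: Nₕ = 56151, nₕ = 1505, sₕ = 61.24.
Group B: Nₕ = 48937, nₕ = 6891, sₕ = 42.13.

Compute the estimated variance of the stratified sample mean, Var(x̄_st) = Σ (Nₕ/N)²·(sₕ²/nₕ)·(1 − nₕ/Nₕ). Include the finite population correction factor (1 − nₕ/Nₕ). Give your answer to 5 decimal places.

N = 105088; Wₕ = Nₕ/N.
group A: (56151/105088)²·61.24²/1505·(1 − 1505/56151) = 0.69237836
group B: (48937/105088)²·42.13²/6891·(1 − 6891/48937) = 0.04799063
Sum = 0.74036899 → 0.74037.

0.74037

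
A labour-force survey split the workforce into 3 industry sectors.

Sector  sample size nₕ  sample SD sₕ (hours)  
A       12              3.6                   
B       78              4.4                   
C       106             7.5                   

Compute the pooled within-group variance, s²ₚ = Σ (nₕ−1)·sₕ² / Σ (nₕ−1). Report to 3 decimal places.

39.065

A: (12−1)·3.6² = 11·12.96 = 142.56
B: (78−1)·4.4² = 77·19.36 = 1490.72
C: (106−1)·7.5² = 105·56.25 = 5906.25
Numerator = 7539.53; denominator = Σ(nₕ−1) = 193.
s²ₚ = 7539.53/193 = 39.06492... → 39.065.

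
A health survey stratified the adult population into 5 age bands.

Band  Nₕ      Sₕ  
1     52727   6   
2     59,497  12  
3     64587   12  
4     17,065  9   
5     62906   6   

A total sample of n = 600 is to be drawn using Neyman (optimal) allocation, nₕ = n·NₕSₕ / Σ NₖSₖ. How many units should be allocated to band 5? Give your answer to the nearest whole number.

1: NₕSₕ = 52727·6 = 316362
2: NₕSₕ = 59497·12 = 713964
3: NₕSₕ = 64587·12 = 775044
4: NₕSₕ = 17065·9 = 153585
5: NₕSₕ = 62906·6 = 377436
Σ NₕSₕ = 2336391.
n_5 = 600·377436/2336391 = 96.928... → 97.

97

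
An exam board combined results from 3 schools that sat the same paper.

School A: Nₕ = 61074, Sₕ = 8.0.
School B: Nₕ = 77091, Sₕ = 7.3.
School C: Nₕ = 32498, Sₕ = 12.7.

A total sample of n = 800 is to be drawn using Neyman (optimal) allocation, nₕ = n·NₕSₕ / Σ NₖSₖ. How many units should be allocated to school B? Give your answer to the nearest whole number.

308

A: NₕSₕ = 61074·8.0 = 488592
B: NₕSₕ = 77091·7.3 = 562764.3
C: NₕSₕ = 32498·12.7 = 412724.6
Σ NₕSₕ = 1464080.9.
n_B = 800·562764.3/1464080.9 = 307.504... → 308.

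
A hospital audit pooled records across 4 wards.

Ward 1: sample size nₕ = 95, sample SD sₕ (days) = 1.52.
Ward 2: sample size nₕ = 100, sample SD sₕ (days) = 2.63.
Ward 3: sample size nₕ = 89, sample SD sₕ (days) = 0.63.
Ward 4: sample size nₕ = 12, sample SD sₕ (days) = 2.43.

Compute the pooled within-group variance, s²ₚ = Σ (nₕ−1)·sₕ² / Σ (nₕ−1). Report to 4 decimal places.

3.4309

Degrees of freedom: 94 + 99 + 88 + 11 = 292.
Σ(nₕ−1)sₕ² = 94·2.3104 + 99·6.9169 + 88·0.3969 + 11·5.9049 = 1001.8318.
s²ₚ = 1001.8318 / 292 = 3.430931... → 3.4309.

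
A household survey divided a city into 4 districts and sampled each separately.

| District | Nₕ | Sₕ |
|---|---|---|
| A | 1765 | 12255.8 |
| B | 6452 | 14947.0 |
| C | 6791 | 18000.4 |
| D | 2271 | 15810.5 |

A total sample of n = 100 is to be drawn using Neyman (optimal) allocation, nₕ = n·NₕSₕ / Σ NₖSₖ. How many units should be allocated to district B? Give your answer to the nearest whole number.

Σ NₕSₕ = 1765·12255.8 + 6452·14947.0 + 6791·18000.4 + 2271·15810.5 = 276215892.9.
Share for B: 96438044/276215892.9 = 0.34914.
n_B = 100 × 0.34914 = 34.914... → 35.

35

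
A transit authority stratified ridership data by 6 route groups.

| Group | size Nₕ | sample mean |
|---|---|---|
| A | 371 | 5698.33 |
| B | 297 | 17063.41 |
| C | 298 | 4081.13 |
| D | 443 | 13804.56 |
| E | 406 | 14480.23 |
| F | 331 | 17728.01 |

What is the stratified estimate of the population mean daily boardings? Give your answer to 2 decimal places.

12236.93

x̄_st = (Σ Nₕx̄ₕ) / (Σ Nₕ) = (371·5698.33 + 297·17063.41 + 298·4081.13 + 443·13804.56 + 406·14480.23 + 331·17728.01) / 2146
= 26260454.71 / 2146 = 12236.9314... → 12236.93.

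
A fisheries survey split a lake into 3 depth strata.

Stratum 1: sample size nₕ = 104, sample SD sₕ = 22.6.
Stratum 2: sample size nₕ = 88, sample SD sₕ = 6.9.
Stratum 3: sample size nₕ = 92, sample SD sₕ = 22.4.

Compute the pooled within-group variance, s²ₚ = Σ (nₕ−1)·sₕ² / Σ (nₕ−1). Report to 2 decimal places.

1: (104−1)·22.6² = 103·510.76 = 52608.28
2: (88−1)·6.9² = 87·47.61 = 4142.07
3: (92−1)·22.4² = 91·501.76 = 45660.16
Numerator = 102410.51; denominator = Σ(nₕ−1) = 281.
s²ₚ = 102410.51/281 = 364.4502... → 364.45.

364.45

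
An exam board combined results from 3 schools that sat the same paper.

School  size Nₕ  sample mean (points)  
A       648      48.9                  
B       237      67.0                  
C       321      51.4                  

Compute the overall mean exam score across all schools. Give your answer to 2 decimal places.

N = 1206; weights Wₕ = Nₕ/N = (0.5373, 0.1965, 0.2662).
x̄_st = Σ Wₕ·x̄ₕ = 0.5373·48.9 + 0.1965·67.0 + 0.2662·51.4 ≈ 53.1224...
→ 53.12.

53.12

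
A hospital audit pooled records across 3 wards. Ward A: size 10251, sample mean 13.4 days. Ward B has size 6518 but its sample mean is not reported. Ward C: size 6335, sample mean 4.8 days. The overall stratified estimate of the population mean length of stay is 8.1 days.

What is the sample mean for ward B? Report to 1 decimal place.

3.0

N = 10251 + 6518 + 6335 = 23104.
Overall total = μ·N = 8.1·23104 = 187142.4.
Subtract the known strata: 10251·13.4 + 6335·4.8 = 167771.4.
Remaining total for ward B: 187142.4 − 167771.4 = 19371.
Divide by its size: 19371 / 6518 = 2.972... → 3.0.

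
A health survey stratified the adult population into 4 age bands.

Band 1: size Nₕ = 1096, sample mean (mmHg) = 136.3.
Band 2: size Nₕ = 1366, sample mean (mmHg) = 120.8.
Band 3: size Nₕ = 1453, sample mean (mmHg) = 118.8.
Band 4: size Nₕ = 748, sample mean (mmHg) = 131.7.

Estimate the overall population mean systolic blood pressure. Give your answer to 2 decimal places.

125.57

N = 4663; weights Wₕ = Nₕ/N = (0.2350, 0.2929, 0.3116, 0.1604).
x̄_st = Σ Wₕ·x̄ₕ = 0.2350·136.3 + 0.2929·120.8 + 0.3116·118.8 + 0.1604·131.7 ≈ 125.5684...
→ 125.57.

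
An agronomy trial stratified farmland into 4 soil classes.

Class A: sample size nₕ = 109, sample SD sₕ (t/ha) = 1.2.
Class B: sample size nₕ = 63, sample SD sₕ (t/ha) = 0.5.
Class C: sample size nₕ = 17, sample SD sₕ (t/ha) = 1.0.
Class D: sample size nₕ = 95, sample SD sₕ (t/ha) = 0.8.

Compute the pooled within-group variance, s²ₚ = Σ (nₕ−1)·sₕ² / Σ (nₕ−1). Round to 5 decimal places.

0.88279

Degrees of freedom: 108 + 62 + 16 + 94 = 280.
Σ(nₕ−1)sₕ² = 108·1.44 + 62·0.25 + 16·1 + 94·0.64 = 247.18.
s²ₚ = 247.18 / 280 = 0.8827857... → 0.88279.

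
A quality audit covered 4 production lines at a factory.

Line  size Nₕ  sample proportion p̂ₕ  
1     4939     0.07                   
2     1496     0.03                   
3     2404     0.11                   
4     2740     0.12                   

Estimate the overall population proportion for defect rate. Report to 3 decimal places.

Wₕ = Nₕ/N with N = 11579: 0.4265, 0.1292, 0.2076, 0.2366.
p̂_st = 0.4265·0.07 + 0.1292·0.03 + 0.2076·0.11 + 0.2366·0.12 ≈ 0.08497... → 0.085.

0.085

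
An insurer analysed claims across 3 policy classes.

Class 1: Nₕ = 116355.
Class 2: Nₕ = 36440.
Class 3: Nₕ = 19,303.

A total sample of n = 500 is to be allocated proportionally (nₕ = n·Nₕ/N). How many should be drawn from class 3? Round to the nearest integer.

56

Share of class 3 = 19303/172098 = 0.11216.
Allocate 500 × 0.11216 = 56.081... → 56.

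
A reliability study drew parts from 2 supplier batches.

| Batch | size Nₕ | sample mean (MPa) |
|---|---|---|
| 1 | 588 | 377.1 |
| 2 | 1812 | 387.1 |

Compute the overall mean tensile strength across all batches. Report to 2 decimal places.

384.65

N = 588 + 1812 = 2400.
Weight each subgroup mean by Nₕ/N and sum.
Σ Nₕx̄ₕ = 588·377.1 + 1812·387.1 = 221734.8 + 701425.2 = 923160.
Divide by N: 923160 / 2400 = 384.65 → 384.65.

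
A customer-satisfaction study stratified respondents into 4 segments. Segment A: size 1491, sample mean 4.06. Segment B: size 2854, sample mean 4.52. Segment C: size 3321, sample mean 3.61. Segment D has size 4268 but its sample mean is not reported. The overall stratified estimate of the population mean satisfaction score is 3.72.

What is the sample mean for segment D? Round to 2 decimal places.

N = 1491 + 2854 + 3321 + 4268 = 11934.
Overall total = μ·N = 3.72·11934 = 44394.48.
Subtract the known strata: 1491·4.06 + 2854·4.52 + 3321·3.61 = 30942.35.
Remaining total for segment D: 44394.48 − 30942.35 = 13452.13.
Divide by its size: 13452.13 / 4268 = 3.1519... → 3.15.

3.15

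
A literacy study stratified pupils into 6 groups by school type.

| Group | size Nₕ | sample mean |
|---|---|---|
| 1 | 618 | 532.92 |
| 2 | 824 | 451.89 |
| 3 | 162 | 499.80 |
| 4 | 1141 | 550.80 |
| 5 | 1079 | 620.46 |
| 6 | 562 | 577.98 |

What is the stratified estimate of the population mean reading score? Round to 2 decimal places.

x̄_st = (Σ Nₕx̄ₕ) / (Σ Nₕ) = (618·532.92 + 824·451.89 + 162·499.80 + 1141·550.80 + 1079·620.46 + 562·577.98) / 4386
= 2405433.42 / 4386 = 548.4344... → 548.43.

548.43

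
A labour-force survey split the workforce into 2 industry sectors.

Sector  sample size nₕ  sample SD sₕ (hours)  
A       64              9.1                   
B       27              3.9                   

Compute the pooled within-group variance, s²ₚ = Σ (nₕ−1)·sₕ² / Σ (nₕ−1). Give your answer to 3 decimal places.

A: (64−1)·9.1² = 63·82.81 = 5217.03
B: (27−1)·3.9² = 26·15.21 = 395.46
Numerator = 5612.49; denominator = Σ(nₕ−1) = 89.
s²ₚ = 5612.49/89 = 63.06169... → 63.062.

63.062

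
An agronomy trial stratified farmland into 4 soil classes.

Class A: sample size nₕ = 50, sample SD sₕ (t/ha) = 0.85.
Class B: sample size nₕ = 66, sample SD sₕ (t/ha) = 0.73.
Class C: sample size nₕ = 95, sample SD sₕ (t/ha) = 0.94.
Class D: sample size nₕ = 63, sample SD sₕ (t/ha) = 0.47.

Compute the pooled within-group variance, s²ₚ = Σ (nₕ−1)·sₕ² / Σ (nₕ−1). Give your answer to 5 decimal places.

Degrees of freedom: 49 + 65 + 94 + 62 = 270.
Σ(nₕ−1)sₕ² = 49·0.7225 + 65·0.5329 + 94·0.8836 + 62·0.2209 = 166.7952.
s²ₚ = 166.7952 / 270 = 0.61776 → 0.61776.

0.61776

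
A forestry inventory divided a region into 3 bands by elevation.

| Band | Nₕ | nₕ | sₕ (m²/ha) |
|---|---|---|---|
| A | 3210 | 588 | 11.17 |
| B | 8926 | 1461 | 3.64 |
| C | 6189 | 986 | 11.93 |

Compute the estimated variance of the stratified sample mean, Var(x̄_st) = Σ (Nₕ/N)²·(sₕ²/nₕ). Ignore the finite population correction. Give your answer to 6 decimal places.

0.025128

N = 18325. Term for each stratum: Wₕ²sₕ²/nₕ.
Var(x̄_st) = 0.006511051 + 0.002151683 + 0.016464819 = 0.025127554 → 0.025128.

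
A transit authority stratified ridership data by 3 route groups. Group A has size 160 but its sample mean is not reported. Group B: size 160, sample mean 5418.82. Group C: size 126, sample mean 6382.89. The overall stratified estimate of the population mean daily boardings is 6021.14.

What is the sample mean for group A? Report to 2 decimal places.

6338.58

Σ Nₕx̄ₕ = N·μ, so 160·x̄_A = 446·6021.14 − (160·5418.82 + 126·6382.89).
= 2685428.44 − 1671255.34 = 1014173.1.
x̄_A = 1014173.1 / 160 = 6338.5819... → 6338.58.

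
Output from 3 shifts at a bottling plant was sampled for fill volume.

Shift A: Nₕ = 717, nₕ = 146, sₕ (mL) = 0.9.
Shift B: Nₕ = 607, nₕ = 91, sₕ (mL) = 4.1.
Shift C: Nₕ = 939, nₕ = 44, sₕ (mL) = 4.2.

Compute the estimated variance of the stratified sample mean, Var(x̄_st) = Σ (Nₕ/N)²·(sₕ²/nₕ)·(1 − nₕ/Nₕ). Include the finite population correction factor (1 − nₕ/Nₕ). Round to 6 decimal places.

0.077532

N = 2263; Wₕ = Nₕ/N.
shift A: (717/2263)²·0.9²/146·(1 − 146/717) = 0.000443525
shift B: (607/2263)²·4.1²/91·(1 − 91/607) = 0.011297845
shift C: (939/2263)²·4.2²/44·(1 − 44/939) = 0.065790839
Sum = 0.077532209 → 0.077532.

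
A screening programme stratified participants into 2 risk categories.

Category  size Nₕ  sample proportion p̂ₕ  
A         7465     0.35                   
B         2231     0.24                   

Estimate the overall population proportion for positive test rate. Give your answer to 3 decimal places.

Wₕ = Nₕ/N with N = 9696: 0.7699, 0.2301.
p̂_st = 0.7699·0.35 + 0.2301·0.24 ≈ 0.32469... → 0.325.

0.325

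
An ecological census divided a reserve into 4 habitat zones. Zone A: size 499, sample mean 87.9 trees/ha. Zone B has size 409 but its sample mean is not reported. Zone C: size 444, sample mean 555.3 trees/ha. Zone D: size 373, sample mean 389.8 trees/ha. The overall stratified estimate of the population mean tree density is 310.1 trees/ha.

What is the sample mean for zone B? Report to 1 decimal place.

242.3

Σ Nₕx̄ₕ = N·μ, so 409·x̄_B = 1725·310.1 − (499·87.9 + 444·555.3 + 373·389.8).
= 534922.5 − 435810.7 = 99111.8.
x̄_B = 99111.8 / 409 = 242.327... → 242.3.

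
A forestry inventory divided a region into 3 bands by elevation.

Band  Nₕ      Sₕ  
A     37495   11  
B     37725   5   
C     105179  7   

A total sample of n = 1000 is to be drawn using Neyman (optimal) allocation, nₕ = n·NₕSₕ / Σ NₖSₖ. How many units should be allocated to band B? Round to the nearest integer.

141

A: NₕSₕ = 37495·11 = 412445
B: NₕSₕ = 37725·5 = 188625
C: NₕSₕ = 105179·7 = 736253
Σ NₕSₕ = 1337323.
n_B = 1000·188625/1337323 = 141.047... → 141.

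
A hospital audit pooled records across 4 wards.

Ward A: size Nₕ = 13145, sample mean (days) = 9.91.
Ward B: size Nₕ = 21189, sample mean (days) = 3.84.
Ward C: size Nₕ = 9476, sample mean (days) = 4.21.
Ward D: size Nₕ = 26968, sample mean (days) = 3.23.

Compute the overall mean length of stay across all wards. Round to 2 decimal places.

N = 13145 + 21189 + 9476 + 26968 = 70778.
Overall mean = Σ (Nₕ/N)·x̄ₕ — weight by population share, not a simple average.
Σ Nₕx̄ₕ = 13145·9.91 + 21189·3.84 + 9476·4.21 + 26968·3.23 = 130266.95 + 81365.76 + 39893.96 + 87106.64 = 338633.31.
Divide by N: 338633.31 / 70778 = 4.7844... → 4.78.

4.78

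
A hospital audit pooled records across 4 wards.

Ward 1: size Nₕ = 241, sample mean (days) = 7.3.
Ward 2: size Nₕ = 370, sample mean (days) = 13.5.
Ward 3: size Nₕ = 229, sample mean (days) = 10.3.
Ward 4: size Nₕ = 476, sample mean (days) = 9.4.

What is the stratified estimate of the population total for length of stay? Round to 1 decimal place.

13587.4

1: 241·7.3 = 1759.3
2: 370·13.5 = 4995
3: 229·10.3 = 2358.7
4: 476·9.4 = 4474.4
τ̂ = Σ Nₕx̄ₕ = 13587.4.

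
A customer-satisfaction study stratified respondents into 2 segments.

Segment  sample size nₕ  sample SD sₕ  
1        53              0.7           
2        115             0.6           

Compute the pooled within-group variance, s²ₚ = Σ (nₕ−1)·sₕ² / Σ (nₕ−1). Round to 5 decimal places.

1: (53−1)·0.7² = 52·0.49 = 25.48
2: (115−1)·0.6² = 114·0.36 = 41.04
Numerator = 66.52; denominator = Σ(nₕ−1) = 166.
s²ₚ = 66.52/166 = 0.4007229... → 0.40072.

0.40072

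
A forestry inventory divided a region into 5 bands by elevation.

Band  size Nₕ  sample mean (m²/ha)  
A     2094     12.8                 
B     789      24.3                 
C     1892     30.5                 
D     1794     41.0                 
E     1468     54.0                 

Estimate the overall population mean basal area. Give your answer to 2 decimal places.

31.92

N = 2094 + 789 + 1892 + 1794 + 1468 = 8037.
Overall mean = Σ (Nₕ/N)·x̄ₕ — weight by population share, not a simple average.
Σ Nₕx̄ₕ = 2094·12.8 + 789·24.3 + 1892·30.5 + 1794·41.0 + 1468·54.0 = 26803.2 + 19172.7 + 57706 + 73554 + 79272 = 256507.9.
Divide by N: 256507.9 / 8037 = 31.9159... → 31.92.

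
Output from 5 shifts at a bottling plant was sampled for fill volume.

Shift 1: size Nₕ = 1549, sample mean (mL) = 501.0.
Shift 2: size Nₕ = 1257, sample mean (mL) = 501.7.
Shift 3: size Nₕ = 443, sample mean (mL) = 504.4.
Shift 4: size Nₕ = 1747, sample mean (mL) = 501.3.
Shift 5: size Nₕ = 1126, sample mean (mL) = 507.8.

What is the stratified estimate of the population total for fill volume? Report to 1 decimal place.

1: 1549·501.0 = 776049
2: 1257·501.7 = 630636.9
3: 443·504.4 = 223449.2
4: 1747·501.3 = 875771.1
5: 1126·507.8 = 571782.8
τ̂ = Σ Nₕx̄ₕ = 3077689.0.

3077689.0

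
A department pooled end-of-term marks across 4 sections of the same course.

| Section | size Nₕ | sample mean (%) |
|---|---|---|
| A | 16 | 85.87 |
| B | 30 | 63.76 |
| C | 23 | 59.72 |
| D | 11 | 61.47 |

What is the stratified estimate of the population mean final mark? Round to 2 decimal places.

66.71

x̄_st = (Σ Nₕx̄ₕ) / (Σ Nₕ) = (16·85.87 + 30·63.76 + 23·59.72 + 11·61.47) / 80
= 5336.45 / 80 = 66.7056... → 66.71.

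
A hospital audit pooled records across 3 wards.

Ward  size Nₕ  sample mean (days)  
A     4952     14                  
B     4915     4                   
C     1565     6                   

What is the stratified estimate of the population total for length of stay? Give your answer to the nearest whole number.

98378

Estimate total by summing Nₕ·x̄ₕ over strata.
4952·14 + 4915·4 + 1565·6 = 69328 + 19660 + 9390 = 98378.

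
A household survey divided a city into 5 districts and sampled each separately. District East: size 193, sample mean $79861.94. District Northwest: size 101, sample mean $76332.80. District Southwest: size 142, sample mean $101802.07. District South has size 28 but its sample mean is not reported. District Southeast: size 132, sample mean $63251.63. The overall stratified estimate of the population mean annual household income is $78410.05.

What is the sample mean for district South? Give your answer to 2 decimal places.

28725.48

N = 193 + 101 + 142 + 28 + 132 = 596.
Overall total = μ·N = 78410.05·596 = 46732389.8.
Subtract the known strata: 193·79861.94 + 101·76332.80 + 142·101802.07 + 132·63251.63 = 45928076.32.
Remaining total for district South: 46732389.8 − 45928076.32 = 804313.48.
Divide by its size: 804313.48 / 28 = 28725.4814... → 28725.48.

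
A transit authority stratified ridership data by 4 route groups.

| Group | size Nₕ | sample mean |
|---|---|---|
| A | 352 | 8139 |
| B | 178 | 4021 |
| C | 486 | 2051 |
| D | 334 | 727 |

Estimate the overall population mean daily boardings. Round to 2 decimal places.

N = 352 + 178 + 486 + 334 = 1350.
Weight each subgroup mean by Nₕ/N and sum.
Σ Nₕx̄ₕ = 352·8139 + 178·4021 + 486·2051 + 334·727 = 2864928 + 715738 + 996786 + 242818 = 4820270.
Divide by N: 4820270 / 1350 = 3570.5704... → 3570.57.

3570.57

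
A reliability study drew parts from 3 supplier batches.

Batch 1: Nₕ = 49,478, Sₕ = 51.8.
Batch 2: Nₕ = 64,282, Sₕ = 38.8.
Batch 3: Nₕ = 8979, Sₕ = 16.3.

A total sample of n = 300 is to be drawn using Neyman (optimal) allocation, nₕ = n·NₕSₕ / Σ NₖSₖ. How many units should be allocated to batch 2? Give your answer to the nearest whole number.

1: NₕSₕ = 49478·51.8 = 2562960.4
2: NₕSₕ = 64282·38.8 = 2494141.6
3: NₕSₕ = 8979·16.3 = 146357.7
Σ NₕSₕ = 5203459.7.
n_2 = 300·2494141.6/5203459.7 = 143.797... → 144.

144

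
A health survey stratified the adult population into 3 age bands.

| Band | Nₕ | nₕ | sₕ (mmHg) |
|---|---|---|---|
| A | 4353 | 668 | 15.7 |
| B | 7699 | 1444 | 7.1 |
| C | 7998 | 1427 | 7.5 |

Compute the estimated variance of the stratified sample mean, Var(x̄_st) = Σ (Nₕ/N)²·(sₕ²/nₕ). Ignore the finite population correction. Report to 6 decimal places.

N = 20050. Term for each stratum: Wₕ²sₕ²/nₕ.
Var(x̄_st) = 0.017392877 + 0.005147417 + 0.006272383 = 0.028812678 → 0.028813.

0.028813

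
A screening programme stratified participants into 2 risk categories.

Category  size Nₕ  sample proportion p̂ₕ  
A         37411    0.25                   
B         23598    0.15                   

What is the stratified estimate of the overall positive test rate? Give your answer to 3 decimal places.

0.211

Wₕ = Nₕ/N with N = 61009: 0.6132, 0.3868.
p̂_st = 0.6132·0.25 + 0.3868·0.15 ≈ 0.21132... → 0.211.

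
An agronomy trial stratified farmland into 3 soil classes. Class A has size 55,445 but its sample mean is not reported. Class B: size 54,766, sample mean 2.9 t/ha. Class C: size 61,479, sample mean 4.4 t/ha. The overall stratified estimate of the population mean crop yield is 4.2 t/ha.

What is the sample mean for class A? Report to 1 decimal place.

5.3

Σ Nₕx̄ₕ = N·μ, so 55445·x̄_A = 171690·4.2 − (54766·2.9 + 61479·4.4).
= 721098 − 429329 = 291769.
x̄_A = 291769 / 55445 = 5.262... → 5.3.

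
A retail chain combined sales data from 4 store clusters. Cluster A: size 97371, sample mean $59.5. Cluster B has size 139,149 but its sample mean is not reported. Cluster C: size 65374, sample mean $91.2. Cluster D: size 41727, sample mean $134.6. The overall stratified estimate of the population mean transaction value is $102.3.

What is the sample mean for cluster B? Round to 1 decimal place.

127.8

N = 97371 + 139149 + 65374 + 41727 = 343621.
Overall total = μ·N = 102.3·343621 = 35152428.3.
Subtract the known strata: 97371·59.5 + 65374·91.2 + 41727·134.6 = 17372137.5.
Remaining total for cluster B: 35152428.3 − 17372137.5 = 17780290.8.
Divide by its size: 17780290.8 / 139149 = 127.779... → 127.8.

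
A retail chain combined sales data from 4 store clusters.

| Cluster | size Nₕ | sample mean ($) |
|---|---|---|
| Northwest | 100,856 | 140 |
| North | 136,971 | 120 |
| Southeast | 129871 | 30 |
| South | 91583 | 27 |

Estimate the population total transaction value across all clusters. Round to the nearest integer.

Northwest: 100856·140 = 14119840
North: 136971·120 = 16436520
Southeast: 129871·30 = 3896130
South: 91583·27 = 2472741
τ̂ = Σ Nₕx̄ₕ = 36925231.

36925231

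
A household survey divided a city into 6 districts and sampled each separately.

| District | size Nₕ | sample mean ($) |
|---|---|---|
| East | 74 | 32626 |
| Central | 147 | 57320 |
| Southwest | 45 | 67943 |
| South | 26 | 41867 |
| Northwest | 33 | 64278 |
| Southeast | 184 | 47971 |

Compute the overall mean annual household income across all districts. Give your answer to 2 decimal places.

50951.24

N = 509; weights Wₕ = Nₕ/N = (0.1454, 0.2888, 0.0884, 0.0511, 0.0648, 0.3615).
x̄_st = Σ Wₕ·x̄ₕ = 0.1454·32626 + 0.2888·57320 + 0.0884·67943 + 0.0511·41867 + 0.0648·64278 + 0.3615·47971 ≈ 50951.2358...
→ 50951.24.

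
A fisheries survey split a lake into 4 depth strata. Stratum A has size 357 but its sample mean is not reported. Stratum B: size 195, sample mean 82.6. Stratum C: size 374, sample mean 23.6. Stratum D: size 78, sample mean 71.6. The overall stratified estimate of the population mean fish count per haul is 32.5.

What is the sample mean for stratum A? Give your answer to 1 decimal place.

Σ Nₕx̄ₕ = N·μ, so 357·x̄_A = 1004·32.5 − (195·82.6 + 374·23.6 + 78·71.6).
= 32630 − 30518.2 = 2111.8.
x̄_A = 2111.8 / 357 = 5.915... → 5.9.

5.9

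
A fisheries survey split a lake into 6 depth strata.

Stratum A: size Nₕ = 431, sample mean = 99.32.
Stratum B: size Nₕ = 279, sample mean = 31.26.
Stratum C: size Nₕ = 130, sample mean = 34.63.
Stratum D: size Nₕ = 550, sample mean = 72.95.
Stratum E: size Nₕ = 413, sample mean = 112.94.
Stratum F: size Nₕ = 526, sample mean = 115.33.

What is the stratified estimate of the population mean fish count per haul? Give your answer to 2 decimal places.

N = 2329; weights Wₕ = Nₕ/N = (0.1851, 0.1198, 0.0558, 0.2362, 0.1773, 0.2258).
x̄_st = Σ Wₕ·x̄ₕ = 0.1851·99.32 + 0.1198·31.26 + 0.0558·34.63 + 0.2362·72.95 + 0.1773·112.94 + 0.2258·115.33 ≈ 87.3597...
→ 87.36.

87.36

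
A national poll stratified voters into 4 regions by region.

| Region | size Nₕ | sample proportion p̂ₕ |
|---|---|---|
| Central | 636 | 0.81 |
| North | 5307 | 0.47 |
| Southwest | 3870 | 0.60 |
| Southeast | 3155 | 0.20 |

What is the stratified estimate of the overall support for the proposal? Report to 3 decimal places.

0.460

Wₕ = Nₕ/N with N = 12968: 0.0490, 0.4092, 0.2984, 0.2433.
p̂_st = 0.0490·0.81 + 0.4092·0.47 + 0.2984·0.60 + 0.2433·0.20 ≈ 0.45978... → 0.460.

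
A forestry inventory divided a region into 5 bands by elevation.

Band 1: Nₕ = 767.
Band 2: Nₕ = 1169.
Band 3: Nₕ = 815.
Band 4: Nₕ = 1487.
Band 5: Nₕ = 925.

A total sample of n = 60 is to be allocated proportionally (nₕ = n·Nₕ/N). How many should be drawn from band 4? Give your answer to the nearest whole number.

Share of band 4 = 1487/5163 = 0.28801.
Allocate 60 × 0.28801 = 17.281... → 17.

17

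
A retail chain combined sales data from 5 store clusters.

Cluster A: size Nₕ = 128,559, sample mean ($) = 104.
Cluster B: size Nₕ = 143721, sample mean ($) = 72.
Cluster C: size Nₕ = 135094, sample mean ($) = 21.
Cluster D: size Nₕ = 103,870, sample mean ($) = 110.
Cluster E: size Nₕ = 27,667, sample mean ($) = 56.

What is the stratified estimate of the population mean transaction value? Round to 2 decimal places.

73.35

N = 538911; weights Wₕ = Nₕ/N = (0.2386, 0.2667, 0.2507, 0.1927, 0.0513).
x̄_st = Σ Wₕ·x̄ₕ = 0.2386·104 + 0.2667·72 + 0.2507·21 + 0.1927·110 + 0.0513·56 ≈ 73.3518...
→ 73.35.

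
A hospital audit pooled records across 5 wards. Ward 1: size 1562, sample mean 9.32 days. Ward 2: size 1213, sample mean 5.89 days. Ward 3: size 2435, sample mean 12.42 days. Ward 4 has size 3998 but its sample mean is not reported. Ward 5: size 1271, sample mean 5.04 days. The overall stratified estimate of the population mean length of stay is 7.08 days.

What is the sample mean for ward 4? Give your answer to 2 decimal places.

Σ Nₕx̄ₕ = N·μ, so 3998·x̄_4 = 10479·7.08 − (1562·9.32 + 1213·5.89 + 2435·12.42 + 1271·5.04).
= 74191.32 − 58350.95 = 15840.37.
x̄_4 = 15840.37 / 3998 = 3.9621... → 3.96.

3.96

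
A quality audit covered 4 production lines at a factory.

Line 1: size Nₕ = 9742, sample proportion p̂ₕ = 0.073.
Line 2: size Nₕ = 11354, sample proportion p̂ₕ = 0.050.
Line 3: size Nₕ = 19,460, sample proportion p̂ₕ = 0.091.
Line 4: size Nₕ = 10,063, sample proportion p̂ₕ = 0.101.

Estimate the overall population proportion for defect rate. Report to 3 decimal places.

N = 9742 + 11354 + 19460 + 10063 = 50619.
Overall proportion = Σ (Nₕ/N)·p̂ₕ.
Σ Nₕp̂ₕ = 711.166 + 567.7 + 1770.86 + 1016.363 = 4066.089.
4066.089 / 50619 = 0.08033... → 0.080.

0.080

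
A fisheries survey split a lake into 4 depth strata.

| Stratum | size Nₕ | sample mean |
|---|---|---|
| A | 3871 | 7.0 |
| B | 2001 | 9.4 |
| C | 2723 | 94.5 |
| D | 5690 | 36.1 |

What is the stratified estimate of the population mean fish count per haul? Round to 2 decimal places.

x̄_st = (Σ Nₕx̄ₕ) / (Σ Nₕ) = (3871·7.0 + 2001·9.4 + 2723·94.5 + 5690·36.1) / 14285
= 508638.9 / 14285 = 35.6065... → 35.61.

35.61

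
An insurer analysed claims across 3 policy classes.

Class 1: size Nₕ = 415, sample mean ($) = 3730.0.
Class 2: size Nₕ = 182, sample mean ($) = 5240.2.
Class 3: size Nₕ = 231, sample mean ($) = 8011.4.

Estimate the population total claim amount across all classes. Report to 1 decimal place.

Population total = Σ Nₕ·x̄ₕ (each stratum's size times its mean).
415·3730.0 + 182·5240.2 + 231·8011.4 = 1547950 + 953716.4 + 1850633.4 = 4352299.8.

4352299.8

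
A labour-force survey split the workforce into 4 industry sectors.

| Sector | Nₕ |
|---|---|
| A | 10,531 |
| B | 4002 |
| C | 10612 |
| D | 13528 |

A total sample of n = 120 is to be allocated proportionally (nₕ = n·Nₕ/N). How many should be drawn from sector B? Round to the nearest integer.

Share of sector B = 4002/38673 = 0.10348.
Allocate 120 × 0.10348 = 12.418... → 12.

12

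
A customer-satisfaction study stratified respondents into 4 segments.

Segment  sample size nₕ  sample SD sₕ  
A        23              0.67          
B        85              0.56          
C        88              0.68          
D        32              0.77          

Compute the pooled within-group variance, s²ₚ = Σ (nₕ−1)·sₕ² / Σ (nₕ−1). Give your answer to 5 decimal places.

A: (23−1)·0.67² = 22·0.4489 = 9.8758
B: (85−1)·0.56² = 84·0.3136 = 26.3424
C: (88−1)·0.68² = 87·0.4624 = 40.2288
D: (32−1)·0.77² = 31·0.5929 = 18.3799
Numerator = 94.8269; denominator = Σ(nₕ−1) = 224.
s²ₚ = 94.8269/224 = 0.4233344... → 0.42333.

0.42333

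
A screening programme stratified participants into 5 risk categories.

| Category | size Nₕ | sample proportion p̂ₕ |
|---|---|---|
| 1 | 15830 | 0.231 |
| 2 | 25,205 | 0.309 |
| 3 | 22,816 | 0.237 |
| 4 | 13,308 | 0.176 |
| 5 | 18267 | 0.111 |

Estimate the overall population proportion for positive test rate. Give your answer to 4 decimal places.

0.2224

N = 15830 + 25205 + 22816 + 13308 + 18267 = 95426.
Overall proportion = Σ (Nₕ/N)·p̂ₕ.
Σ Nₕp̂ₕ = 3656.73 + 7788.345 + 5407.392 + 2342.208 + 2027.637 = 21222.312.
21222.312 / 95426 = 0.222395... → 0.2224.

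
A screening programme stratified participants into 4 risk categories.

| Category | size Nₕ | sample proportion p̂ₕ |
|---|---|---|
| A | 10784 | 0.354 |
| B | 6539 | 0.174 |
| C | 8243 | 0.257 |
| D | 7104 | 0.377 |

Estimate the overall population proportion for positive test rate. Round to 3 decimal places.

Wₕ = Nₕ/N with N = 32670: 0.3301, 0.2002, 0.2523, 0.2174.
p̂_st = 0.3301·0.354 + 0.2002·0.174 + 0.2523·0.257 + 0.2174·0.377 ≈ 0.29850... → 0.298.

0.298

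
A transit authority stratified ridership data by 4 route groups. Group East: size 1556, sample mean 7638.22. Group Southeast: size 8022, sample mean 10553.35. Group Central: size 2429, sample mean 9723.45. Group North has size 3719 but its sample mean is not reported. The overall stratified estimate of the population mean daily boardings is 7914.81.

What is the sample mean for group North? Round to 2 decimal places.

1157.84

Σ Nₕx̄ₕ = N·μ, so 3719·x̄_North = 15726·7914.81 − (1556·7638.22 + 8022·10553.35 + 2429·9723.45).
= 124468302.06 − 120162304.07 = 4305997.99.
x̄_North = 4305997.99 / 3719 = 1157.8376... → 1157.84.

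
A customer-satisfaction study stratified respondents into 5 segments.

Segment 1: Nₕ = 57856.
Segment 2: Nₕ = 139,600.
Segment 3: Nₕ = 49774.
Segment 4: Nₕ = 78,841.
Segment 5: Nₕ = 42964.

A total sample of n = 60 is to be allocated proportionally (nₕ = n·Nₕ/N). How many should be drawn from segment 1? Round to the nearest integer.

9

Share of segment 1 = 57856/369035 = 0.15678.
Allocate 60 × 0.15678 = 9.407... → 9.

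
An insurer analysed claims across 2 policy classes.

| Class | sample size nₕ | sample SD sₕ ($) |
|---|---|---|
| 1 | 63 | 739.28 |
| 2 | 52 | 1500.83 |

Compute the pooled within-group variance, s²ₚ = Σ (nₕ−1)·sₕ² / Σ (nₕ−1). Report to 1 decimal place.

1316479.6

Degrees of freedom: 62 + 51 = 113.
Σ(nₕ−1)sₕ² = 62·546534.9184 + 51·2252490.6889 = 148762190.0747.
s²ₚ = 148762190.0747 / 113 = 1316479.558... → 1316479.6.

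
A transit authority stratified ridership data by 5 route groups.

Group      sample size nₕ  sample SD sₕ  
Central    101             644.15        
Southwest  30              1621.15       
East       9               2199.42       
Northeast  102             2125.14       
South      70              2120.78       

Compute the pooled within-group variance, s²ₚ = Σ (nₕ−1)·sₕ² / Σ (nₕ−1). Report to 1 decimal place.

3006150.7

Degrees of freedom: 100 + 29 + 8 + 101 + 69 = 307.
Σ(nₕ−1)sₕ² = 100·414929.2225 + 29·2628127.3225 + 8·4837448.3364 + 101·4516220.0196 + 69·4497707.8084 = 922888262.0529.
s²ₚ = 922888262.0529 / 307 = 3006150.691... → 3006150.7.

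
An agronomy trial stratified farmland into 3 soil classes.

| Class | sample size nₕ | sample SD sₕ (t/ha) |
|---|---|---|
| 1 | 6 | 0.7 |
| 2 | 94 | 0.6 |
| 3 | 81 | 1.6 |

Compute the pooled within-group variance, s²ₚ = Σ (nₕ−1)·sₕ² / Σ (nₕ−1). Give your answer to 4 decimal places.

1.3524

1: (6−1)·0.7² = 5·0.49 = 2.45
2: (94−1)·0.6² = 93·0.36 = 33.48
3: (81−1)·1.6² = 80·2.56 = 204.8
Numerator = 240.73; denominator = Σ(nₕ−1) = 178.
s²ₚ = 240.73/178 = 1.352416... → 1.3524.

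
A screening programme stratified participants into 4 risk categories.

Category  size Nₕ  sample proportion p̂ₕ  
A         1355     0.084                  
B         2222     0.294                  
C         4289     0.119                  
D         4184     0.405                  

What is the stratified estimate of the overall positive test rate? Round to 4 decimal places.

0.2466

N = 1355 + 2222 + 4289 + 4184 = 12050.
Overall proportion = Σ (Nₕ/N)·p̂ₕ.
Σ Nₕp̂ₕ = 113.82 + 653.268 + 510.391 + 1694.52 = 2971.999.
2971.999 / 12050 = 0.246639... → 0.2466.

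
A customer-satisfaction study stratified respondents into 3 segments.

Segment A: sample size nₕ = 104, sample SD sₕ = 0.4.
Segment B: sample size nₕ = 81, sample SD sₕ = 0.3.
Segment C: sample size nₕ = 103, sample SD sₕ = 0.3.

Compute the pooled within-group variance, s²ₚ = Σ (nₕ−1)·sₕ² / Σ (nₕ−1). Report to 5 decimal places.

0.11530

A: (104−1)·0.4² = 103·0.16 = 16.48
B: (81−1)·0.3² = 80·0.09 = 7.2
C: (103−1)·0.3² = 102·0.09 = 9.18
Numerator = 32.86; denominator = Σ(nₕ−1) = 285.
s²ₚ = 32.86/285 = 0.1152982... → 0.11530.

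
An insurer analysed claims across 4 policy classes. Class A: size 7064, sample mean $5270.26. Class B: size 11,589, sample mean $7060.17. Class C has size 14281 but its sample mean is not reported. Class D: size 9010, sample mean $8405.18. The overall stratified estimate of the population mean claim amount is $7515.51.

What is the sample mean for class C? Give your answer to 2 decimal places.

8434.32

Σ Nₕx̄ₕ = N·μ, so 14281·x̄_C = 41944·7515.51 − (7064·5270.26 + 11589·7060.17 + 9010·8405.18).
= 315230551.44 − 194780098.57 = 120450452.87.
x̄_C = 120450452.87 / 14281 = 8434.3150... → 8434.32.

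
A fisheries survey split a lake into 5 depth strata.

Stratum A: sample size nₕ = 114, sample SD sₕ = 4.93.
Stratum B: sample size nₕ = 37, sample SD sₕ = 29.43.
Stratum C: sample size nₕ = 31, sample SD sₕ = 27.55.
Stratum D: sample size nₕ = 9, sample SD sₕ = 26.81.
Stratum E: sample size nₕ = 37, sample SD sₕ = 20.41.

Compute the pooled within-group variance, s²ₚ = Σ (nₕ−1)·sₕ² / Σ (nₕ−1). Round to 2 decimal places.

Degrees of freedom: 113 + 36 + 30 + 8 + 36 = 223.
Σ(nₕ−1)sₕ² = 113·24.3049 + 36·866.1249 + 30·759.0025 + 8·718.7761 + 36·416.5681 = 77443.6855.
s²ₚ = 77443.6855 / 223 = 347.2811... → 347.28.

347.28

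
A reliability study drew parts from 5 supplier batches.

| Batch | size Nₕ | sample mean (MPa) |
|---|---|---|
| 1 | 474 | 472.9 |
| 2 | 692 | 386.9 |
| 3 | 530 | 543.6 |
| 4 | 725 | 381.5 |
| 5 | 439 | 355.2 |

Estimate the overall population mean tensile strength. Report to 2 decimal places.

423.96

N = 474 + 692 + 530 + 725 + 439 = 2860.
The stratified mean weights each stratum mean by its population share Nₕ/N.
Σ Nₕx̄ₕ = 474·472.9 + 692·386.9 + 530·543.6 + 725·381.5 + 439·355.2 = 224154.6 + 267734.8 + 288108 + 276587.5 + 155932.8 = 1212517.7.
Divide by N: 1212517.7 / 2860 = 423.9572... → 423.96.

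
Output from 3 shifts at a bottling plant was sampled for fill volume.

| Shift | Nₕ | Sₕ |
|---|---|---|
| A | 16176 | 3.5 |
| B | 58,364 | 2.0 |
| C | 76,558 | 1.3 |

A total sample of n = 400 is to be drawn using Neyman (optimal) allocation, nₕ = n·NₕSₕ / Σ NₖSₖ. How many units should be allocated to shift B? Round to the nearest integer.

171

Σ NₕSₕ = 16176·3.5 + 58364·2.0 + 76558·1.3 = 272869.4.
Share for B: 116728/272869.4 = 0.42778.
n_B = 400 × 0.42778 = 171.112... → 171.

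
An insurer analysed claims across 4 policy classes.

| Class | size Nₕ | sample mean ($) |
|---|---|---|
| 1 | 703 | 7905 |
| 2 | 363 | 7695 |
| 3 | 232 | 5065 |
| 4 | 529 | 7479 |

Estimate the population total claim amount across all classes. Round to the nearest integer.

1: 703·7905 = 5557215
2: 363·7695 = 2793285
3: 232·5065 = 1175080
4: 529·7479 = 3956391
τ̂ = Σ Nₕx̄ₕ = 13481971.

13481971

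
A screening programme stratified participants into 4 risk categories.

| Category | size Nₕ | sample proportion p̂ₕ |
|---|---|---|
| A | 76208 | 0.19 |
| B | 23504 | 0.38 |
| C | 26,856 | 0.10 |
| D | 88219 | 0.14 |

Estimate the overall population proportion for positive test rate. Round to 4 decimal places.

Wₕ = Nₕ/N with N = 214787: 0.3548, 0.1094, 0.1250, 0.4107.
p̂_st = 0.3548·0.19 + 0.1094·0.38 + 0.1250·0.10 + 0.4107·0.14 ≈ 0.179002... → 0.1790.

0.1790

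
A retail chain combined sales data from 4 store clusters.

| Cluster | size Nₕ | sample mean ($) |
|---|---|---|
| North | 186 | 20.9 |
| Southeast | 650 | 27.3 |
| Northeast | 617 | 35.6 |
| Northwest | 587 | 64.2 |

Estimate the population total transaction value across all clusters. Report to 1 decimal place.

Population total = Σ Nₕ·x̄ₕ (each stratum's size times its mean).
186·20.9 + 650·27.3 + 617·35.6 + 587·64.2 = 3887.4 + 17745 + 21965.2 + 37685.4 = 81283.0.

81283.0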